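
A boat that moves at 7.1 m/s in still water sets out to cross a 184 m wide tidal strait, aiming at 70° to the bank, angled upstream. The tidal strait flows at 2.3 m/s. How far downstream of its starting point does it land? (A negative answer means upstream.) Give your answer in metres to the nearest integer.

Perpendicular speed = 6.672 m/s; crossing time = 184 / 6.672 = 27.579 s.
Net downstream speed = -0.128 m/s.
Drift = -0.128 × 27.579 = -3.540 m (upstream).

-4 m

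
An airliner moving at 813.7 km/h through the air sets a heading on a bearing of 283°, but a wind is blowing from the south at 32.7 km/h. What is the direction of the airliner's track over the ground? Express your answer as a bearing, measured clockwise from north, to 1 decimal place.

285.2°

Taking east as x and north as y: velocity relative to the air = (-792.845, 183.043) km/h; the air relative to ground = (0.000, 32.700) km/h.
Velocity relative to ground = (-792.845, 183.043) + (0.000, 32.700) = (-792.845, 215.743) km/h.
Bearing = atan2(-792.84, 215.74) = 285.22° clockwise from north.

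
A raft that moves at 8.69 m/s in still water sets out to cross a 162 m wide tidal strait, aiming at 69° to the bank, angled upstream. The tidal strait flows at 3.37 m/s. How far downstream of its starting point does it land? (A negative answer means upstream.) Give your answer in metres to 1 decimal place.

5.1 m

Perpendicular speed = 8.113 m/s; crossing time = 162 / 8.113 = 19.968 s.
Net downstream speed = 0.256 m/s.
Drift = 0.256 × 19.968 = 5.108 m (downstream).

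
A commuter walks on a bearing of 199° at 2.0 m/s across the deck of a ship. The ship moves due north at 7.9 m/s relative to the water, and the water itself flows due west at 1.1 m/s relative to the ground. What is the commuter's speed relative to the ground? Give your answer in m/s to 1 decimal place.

6.3 m/s

In east/north components (m/s): commuter relative to ship = (-0.651, -1.891); ship relative to water = (0.000, 7.900); water relative to ground = (-1.100, 0.000).
Sum = (-1.751, 6.009) m/s.
Speed = |(-1.751, 6.009)| = 6.259 m/s.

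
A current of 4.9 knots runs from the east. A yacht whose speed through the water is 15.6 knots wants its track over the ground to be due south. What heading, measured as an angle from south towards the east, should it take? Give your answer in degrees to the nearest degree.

18°

The current pushes perpendicular to the desired track; the heading must have a component into the current equal to 4.9 knots: 15.6 sin θ = 4.9.
sin θ = 0.3141, so θ = 18.307°.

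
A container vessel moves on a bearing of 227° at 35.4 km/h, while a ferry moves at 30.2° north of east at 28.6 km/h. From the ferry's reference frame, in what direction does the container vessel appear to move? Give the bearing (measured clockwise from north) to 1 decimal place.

232.7°

Taking east as x and north as y: container vessel velocity = (-25.890, -24.143) km/h; ferry velocity = (24.718, 14.386) km/h.
Velocity of container vessel relative to ferry = (-25.890, -24.143) − (24.718, 14.386) = (-50.608, -38.529) km/h.
Bearing = atan2(-50.61, -38.53) = 232.72° clockwise from north.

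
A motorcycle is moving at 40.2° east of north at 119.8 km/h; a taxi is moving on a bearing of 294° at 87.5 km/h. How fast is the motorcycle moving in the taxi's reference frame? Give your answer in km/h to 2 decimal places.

Taking east as x and north as y: motorcycle velocity = (77.326, 91.503) km/h; taxi velocity = (-79.935, 35.589) km/h.
Velocity of motorcycle relative to taxi = (77.326, 91.503) − (-79.935, 35.589) = (157.261, 55.913) km/h.
Magnitude = |(157.261, 55.913)| = 166.905 km/h.

166.91 km/h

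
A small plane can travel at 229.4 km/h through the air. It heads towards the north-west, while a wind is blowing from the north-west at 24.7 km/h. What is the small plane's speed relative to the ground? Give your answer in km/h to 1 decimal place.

Taking east as x and north as y: velocity relative to the air = (-162.210, 162.210) km/h; the air relative to ground = (17.466, -17.466) km/h.
Velocity relative to ground = (-162.210, 162.210) + (17.466, -17.466) = (-144.745, 144.745) km/h.
Speed = |(-144.745, 144.745)| = 204.700 km/h.

204.7 km/h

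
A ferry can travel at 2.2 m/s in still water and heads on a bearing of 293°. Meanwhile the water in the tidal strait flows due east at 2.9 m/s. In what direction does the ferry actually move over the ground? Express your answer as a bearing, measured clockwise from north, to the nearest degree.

046°

Taking east as x and north as y: velocity relative to the water = (-2.025, 0.860) m/s; the water relative to ground = (2.900, 0.000) m/s.
Velocity relative to ground = (-2.025, 0.860) + (2.900, 0.000) = (0.875, 0.860) m/s.
Bearing = atan2(0.87, 0.86) = 45.50° clockwise from north.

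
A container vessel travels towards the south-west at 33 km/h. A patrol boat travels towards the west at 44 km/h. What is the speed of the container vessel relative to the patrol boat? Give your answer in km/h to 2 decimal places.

Taking east as x and north as y: container vessel velocity = (-23.335, -23.335) km/h; patrol boat velocity = (-44.000, 0.000) km/h.
Velocity of container vessel relative to patrol boat = (-23.335, -23.335) − (-44.000, 0.000) = (20.665, -23.335) km/h.
Magnitude = |(20.665, -23.335)| = 31.170 km/h.

31.17 km/h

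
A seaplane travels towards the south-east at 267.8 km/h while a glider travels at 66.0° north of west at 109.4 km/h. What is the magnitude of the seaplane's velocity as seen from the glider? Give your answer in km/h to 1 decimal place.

Taking east as x and north as y: seaplane velocity = (189.363, -189.363) km/h; glider velocity = (-44.497, 99.942) km/h.
Velocity of seaplane relative to glider = (189.363, -189.363) − (-44.497, 99.942) = (233.860, -289.305) km/h.
Magnitude = |(233.860, -289.305)| = 372.005 km/h.

372.0 km/h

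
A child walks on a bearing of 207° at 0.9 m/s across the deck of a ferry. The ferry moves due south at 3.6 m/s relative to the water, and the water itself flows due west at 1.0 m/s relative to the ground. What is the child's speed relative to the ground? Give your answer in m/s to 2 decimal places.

In east/north components (m/s): child relative to ferry = (-0.409, -0.802); ferry relative to water = (0.000, -3.600); water relative to ground = (-1.000, 0.000).
Sum = (-1.409, -4.402) m/s.
Speed = |(-1.409, -4.402)| = 4.622 m/s.

4.62 m/s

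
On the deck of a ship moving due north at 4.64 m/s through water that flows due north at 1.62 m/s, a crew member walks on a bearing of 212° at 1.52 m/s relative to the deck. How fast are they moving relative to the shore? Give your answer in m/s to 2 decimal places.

5.04 m/s

In east/north components (m/s): crew member relative to ship = (-0.805, -1.289); ship relative to water = (0.000, 4.640); water relative to ground = (0.000, 1.620).
Sum = (-0.805, 4.971) m/s.
Speed = |(-0.805, 4.971)| = 5.036 m/s.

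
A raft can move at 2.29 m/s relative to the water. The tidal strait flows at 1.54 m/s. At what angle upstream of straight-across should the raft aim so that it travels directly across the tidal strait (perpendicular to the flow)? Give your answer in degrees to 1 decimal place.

To cancel the current, the upstream component of the raft's velocity must equal the flow: 2.29 sin θ = 1.54.
sin θ = 1.54 / 2.29 = 0.6725.
θ = arcsin(0.6725) = 42.259°.

42.3°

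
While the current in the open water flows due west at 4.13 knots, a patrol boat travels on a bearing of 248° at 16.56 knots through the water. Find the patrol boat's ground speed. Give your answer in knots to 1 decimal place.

20.4 knots

Taking east as x and north as y: velocity relative to the water = (-15.354, -6.203) knots; the water relative to ground = (-4.130, 0.000) knots.
Velocity relative to ground = (-15.354, -6.203) + (-4.130, 0.000) = (-19.484, -6.203) knots.
Speed = |(-19.484, -6.203)| = 20.448 knots.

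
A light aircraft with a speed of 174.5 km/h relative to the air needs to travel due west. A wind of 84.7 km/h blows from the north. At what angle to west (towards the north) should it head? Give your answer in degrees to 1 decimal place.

The wind pushes perpendicular to the desired track; the heading must have a component into the wind equal to 84.7 km/h: 174.5 sin θ = 84.7.
sin θ = 0.4854, so θ = 29.038°.

29.0°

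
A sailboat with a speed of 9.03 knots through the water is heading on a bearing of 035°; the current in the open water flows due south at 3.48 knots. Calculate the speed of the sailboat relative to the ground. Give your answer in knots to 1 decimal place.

6.5 knots

Taking east as x and north as y: velocity relative to the water = (5.179, 7.397) knots; the water relative to ground = (0.000, -3.480) knots.
Velocity relative to ground = (5.179, 7.397) + (0.000, -3.480) = (5.179, 3.917) knots.
Speed = |(5.179, 3.917)| = 6.494 knots.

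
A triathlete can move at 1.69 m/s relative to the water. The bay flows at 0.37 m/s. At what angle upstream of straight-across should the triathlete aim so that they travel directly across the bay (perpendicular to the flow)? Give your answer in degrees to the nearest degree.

13°

To cancel the current, the upstream component of the triathlete's velocity must equal the flow: 1.69 sin θ = 0.37.
sin θ = 0.37 / 1.69 = 0.2189.
θ = arcsin(0.2189) = 12.646°.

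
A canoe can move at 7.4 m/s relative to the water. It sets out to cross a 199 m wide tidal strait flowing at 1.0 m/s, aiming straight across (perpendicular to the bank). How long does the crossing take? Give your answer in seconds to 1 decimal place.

26.9 s

The component of the canoe's velocity perpendicular to the bank is 7.4 m/s.
Only the cross-stream component determines the crossing time; the current contributes nothing perpendicular to the bank.
Time = 199 / 7.400 = 26.892 s.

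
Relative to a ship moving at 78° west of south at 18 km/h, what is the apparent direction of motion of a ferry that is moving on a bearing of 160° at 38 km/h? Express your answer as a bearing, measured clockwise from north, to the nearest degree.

136°

Taking east as x and north as y: ferry velocity = (12.997, -35.708) km/h; ship velocity = (-17.607, -3.742) km/h.
Velocity of ferry relative to ship = (12.997, -35.708) − (-17.607, -3.742) = (30.603, -31.966) km/h.
Bearing = atan2(30.60, -31.97) = 136.25° clockwise from north.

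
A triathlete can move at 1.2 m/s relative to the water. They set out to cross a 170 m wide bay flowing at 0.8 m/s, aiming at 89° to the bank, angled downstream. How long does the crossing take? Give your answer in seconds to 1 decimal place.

141.7 s

The component of the triathlete's velocity perpendicular to the bank is 1.2 × sin 89° = 1.200 m/s.
The flow acts along the bank and has no component across it.
Time = 170 / 1.200 = 141.688 s.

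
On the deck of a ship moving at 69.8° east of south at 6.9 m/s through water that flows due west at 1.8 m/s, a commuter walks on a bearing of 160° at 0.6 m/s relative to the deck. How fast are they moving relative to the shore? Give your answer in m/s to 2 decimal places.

In east/north components (m/s): commuter relative to ship = (0.205, -0.564); ship relative to water = (6.476, -2.383); water relative to ground = (-1.800, 0.000).
Sum = (4.881, -2.946) m/s.
Speed = |(4.881, -2.946)| = 5.701 m/s.

5.70 m/s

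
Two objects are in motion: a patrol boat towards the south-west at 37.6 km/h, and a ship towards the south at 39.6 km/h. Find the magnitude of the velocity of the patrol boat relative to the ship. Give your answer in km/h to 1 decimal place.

29.6 km/h

Taking east as x and north as y: patrol boat velocity = (-26.587, -26.587) km/h; ship velocity = (0.000, -39.600) km/h.
Velocity of patrol boat relative to ship = (-26.587, -26.587) − (0.000, -39.600) = (-26.587, 13.013) km/h.
Magnitude = |(-26.587, 13.013)| = 29.601 km/h.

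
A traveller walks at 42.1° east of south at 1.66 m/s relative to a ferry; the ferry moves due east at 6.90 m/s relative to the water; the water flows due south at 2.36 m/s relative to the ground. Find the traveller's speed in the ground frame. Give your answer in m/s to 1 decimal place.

8.8 m/s

In east/north components (m/s): traveller relative to ferry = (1.113, -1.232); ferry relative to water = (6.900, 0.000); water relative to ground = (0.000, -2.360).
Sum = (8.013, -3.592) m/s.
Speed = |(8.013, -3.592)| = 8.781 m/s.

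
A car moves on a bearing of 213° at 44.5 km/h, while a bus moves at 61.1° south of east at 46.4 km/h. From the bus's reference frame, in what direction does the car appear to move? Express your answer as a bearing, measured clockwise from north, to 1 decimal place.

274.0°

Taking east as x and north as y: car velocity = (-24.236, -37.321) km/h; bus velocity = (22.424, -40.622) km/h.
Velocity of car relative to bus = (-24.236, -37.321) − (22.424, -40.622) = (-46.661, 3.301) km/h.
Bearing = atan2(-46.66, 3.30) = 274.05° clockwise from north.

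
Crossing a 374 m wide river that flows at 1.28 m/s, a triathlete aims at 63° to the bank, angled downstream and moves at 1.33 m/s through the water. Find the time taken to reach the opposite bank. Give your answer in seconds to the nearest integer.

The component of the triathlete's velocity perpendicular to the bank is 1.33 × sin 63° = 1.185 m/s.
The flow acts along the bank and has no component across it.
Time = 374 / 1.185 = 315.602 s.

316 s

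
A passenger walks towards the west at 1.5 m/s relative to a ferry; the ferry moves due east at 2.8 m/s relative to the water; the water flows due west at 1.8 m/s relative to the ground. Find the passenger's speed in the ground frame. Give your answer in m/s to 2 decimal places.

0.50 m/s

In east/north components (m/s): passenger relative to ferry = (-1.500, 0.000); ferry relative to water = (2.800, 0.000); water relative to ground = (-1.800, 0.000).
Sum = (-0.500, 0.000) m/s.
Speed = |(-0.500, 0.000)| = 0.500 m/s.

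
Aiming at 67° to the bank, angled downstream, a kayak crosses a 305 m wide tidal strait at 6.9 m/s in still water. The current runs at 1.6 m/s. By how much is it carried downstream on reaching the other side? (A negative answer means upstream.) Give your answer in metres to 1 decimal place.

Perpendicular speed = 6.351 m/s; crossing time = 305 / 6.351 = 48.020 s.
Net downstream speed = 4.296 m/s.
Drift = 4.296 × 48.020 = 206.297 m (downstream).

206.3 m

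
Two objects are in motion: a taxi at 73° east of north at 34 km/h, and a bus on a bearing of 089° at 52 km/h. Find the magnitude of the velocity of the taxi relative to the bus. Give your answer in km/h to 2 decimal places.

21.47 km/h

Taking east as x and north as y: taxi velocity = (32.514, 9.941) km/h; bus velocity = (51.992, 0.908) km/h.
Velocity of taxi relative to bus = (32.514, 9.941) − (51.992, 0.908) = (-19.478, 9.033) km/h.
Magnitude = |(-19.478, 9.033)| = 21.470 km/h.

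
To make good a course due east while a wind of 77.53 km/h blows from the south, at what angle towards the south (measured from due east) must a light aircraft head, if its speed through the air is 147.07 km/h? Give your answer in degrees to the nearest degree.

32°

The wind pushes perpendicular to the desired track; the heading must have a component into the wind equal to 77.53 km/h: 147.07 sin θ = 77.53.
sin θ = 0.5272, so θ = 31.814°.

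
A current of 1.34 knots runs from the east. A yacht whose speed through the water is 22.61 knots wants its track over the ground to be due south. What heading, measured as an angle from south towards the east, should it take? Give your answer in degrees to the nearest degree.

3°

The current pushes perpendicular to the desired track; the heading must have a component into the current equal to 1.34 knots: 22.61 sin θ = 1.34.
sin θ = 0.0593, so θ = 3.398°.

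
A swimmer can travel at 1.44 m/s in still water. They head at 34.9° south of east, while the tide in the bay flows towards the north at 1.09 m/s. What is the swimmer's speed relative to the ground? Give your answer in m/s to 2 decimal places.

1.21 m/s

Taking east as x and north as y: velocity relative to the water = (1.181, -0.824) m/s; the water relative to ground = (0.000, 1.090) m/s.
Velocity relative to ground = (1.181, -0.824) + (0.000, 1.090) = (1.181, 0.266) m/s.
Speed = |(1.181, 0.266)| = 1.211 m/s.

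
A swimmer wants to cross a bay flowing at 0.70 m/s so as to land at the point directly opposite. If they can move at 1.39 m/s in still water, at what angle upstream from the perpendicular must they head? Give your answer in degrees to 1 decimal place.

30.2°

To cancel the current, the upstream component of the swimmer's velocity must equal the flow: 1.39 sin θ = 0.70.
sin θ = 0.70 / 1.39 = 0.5036.
θ = arcsin(0.5036) = 30.238°.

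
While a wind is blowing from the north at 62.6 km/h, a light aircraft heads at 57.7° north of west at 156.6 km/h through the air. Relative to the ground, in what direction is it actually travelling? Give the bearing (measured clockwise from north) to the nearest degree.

Taking east as x and north as y: velocity relative to the air = (-83.680, 132.368) km/h; the air relative to ground = (0.000, -62.600) km/h.
Velocity relative to ground = (-83.680, 132.368) + (0.000, -62.600) = (-83.680, 69.768) km/h.
Bearing = atan2(-83.68, 69.77) = 309.82° clockwise from north.

310°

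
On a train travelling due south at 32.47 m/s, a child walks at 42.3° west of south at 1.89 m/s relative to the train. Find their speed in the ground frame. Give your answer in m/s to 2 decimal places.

33.89 m/s

Taking east as x and north as y: train velocity = (0.000, -32.470) m/s; child velocity relative to train = (-1.272, -1.398) m/s.
Velocity relative to ground = (0.000, -32.470) + (-1.272, -1.398) = (-1.272, -33.868) m/s.
Speed = |(-1.272, -33.868)| = 33.892 m/s.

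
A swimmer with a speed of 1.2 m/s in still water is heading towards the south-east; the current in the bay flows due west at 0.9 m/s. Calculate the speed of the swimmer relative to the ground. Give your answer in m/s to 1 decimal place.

Taking east as x and north as y: velocity relative to the water = (0.849, -0.849) m/s; the water relative to ground = (-0.900, 0.000) m/s.
Velocity relative to ground = (0.849, -0.849) + (-0.900, 0.000) = (-0.051, -0.849) m/s.
Speed = |(-0.051, -0.849)| = 0.850 m/s.

0.9 m/s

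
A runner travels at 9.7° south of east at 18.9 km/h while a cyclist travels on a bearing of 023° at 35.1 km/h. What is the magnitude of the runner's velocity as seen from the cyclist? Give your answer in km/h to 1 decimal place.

35.8 km/h

Taking east as x and north as y: runner velocity = (18.630, -3.184) km/h; cyclist velocity = (13.715, 32.310) km/h.
Velocity of runner relative to cyclist = (18.630, -3.184) − (13.715, 32.310) = (4.915, -35.494) km/h.
Magnitude = |(4.915, -35.494)| = 35.833 km/h.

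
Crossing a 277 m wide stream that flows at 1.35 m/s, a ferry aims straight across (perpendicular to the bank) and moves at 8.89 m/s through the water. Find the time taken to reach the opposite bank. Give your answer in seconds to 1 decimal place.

31.2 s

The component of the ferry's velocity perpendicular to the bank is 8.89 m/s.
Only the cross-stream component determines the crossing time; the current contributes nothing perpendicular to the bank.
Time = 277 / 8.890 = 31.159 s.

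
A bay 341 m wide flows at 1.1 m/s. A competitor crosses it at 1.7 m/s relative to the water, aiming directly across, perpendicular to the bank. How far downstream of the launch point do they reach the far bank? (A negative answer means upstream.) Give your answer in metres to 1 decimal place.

220.6 m

Perpendicular speed = 1.700 m/s; crossing time = 341 / 1.700 = 200.588 s.
Net downstream speed = 1.100 m/s.
Drift = 1.100 × 200.588 = 220.647 m (downstream).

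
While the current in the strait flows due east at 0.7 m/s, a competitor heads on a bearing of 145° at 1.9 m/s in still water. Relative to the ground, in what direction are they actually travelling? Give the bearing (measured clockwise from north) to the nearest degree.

131°

Taking east as x and north as y: velocity relative to the water = (1.090, -1.556) m/s; the water relative to ground = (0.700, 0.000) m/s.
Velocity relative to ground = (1.090, -1.556) + (0.700, 0.000) = (1.790, -1.556) m/s.
Bearing = atan2(1.79, -1.56) = 131.01° clockwise from north.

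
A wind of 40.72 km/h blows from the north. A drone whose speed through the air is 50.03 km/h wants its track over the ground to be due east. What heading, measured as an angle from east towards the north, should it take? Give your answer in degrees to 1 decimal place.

The wind pushes perpendicular to the desired track; the heading must have a component into the wind equal to 40.72 km/h: 50.03 sin θ = 40.72.
sin θ = 0.8139, so θ = 54.480°.

54.5°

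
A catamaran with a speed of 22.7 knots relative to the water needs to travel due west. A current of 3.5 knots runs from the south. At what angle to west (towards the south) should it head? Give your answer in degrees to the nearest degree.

9°

The current pushes perpendicular to the desired track; the heading must have a component into the current equal to 3.5 knots: 22.7 sin θ = 3.5.
sin θ = 0.1542, so θ = 8.870°.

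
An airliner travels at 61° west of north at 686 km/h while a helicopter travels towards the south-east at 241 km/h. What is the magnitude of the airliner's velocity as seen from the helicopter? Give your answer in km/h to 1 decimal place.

920.1 km/h

Taking east as x and north as y: airliner velocity = (-599.989, 332.579) km/h; helicopter velocity = (170.413, -170.413) km/h.
Velocity of airliner relative to helicopter = (-599.989, 332.579) − (170.413, -170.413) = (-770.402, 502.992) km/h.
Magnitude = |(-770.402, 502.992)| = 920.065 km/h.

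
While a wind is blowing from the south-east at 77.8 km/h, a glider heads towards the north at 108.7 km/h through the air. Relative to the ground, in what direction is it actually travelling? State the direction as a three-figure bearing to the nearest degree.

341°

Taking east as x and north as y: velocity relative to the air = (0.000, 108.700) km/h; the air relative to ground = (-55.013, 55.013) km/h.
Velocity relative to ground = (0.000, 108.700) + (-55.013, 55.013) = (-55.013, 163.713) km/h.
Bearing = atan2(-55.01, 163.71) = 341.43° clockwise from north.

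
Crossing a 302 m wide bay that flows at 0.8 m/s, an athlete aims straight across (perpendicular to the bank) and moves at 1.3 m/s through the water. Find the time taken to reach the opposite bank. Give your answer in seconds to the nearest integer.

The component of the athlete's velocity perpendicular to the bank is 1.3 m/s.
The flow acts along the bank and has no component across it.
Time = 302 / 1.300 = 232.308 s.

232 s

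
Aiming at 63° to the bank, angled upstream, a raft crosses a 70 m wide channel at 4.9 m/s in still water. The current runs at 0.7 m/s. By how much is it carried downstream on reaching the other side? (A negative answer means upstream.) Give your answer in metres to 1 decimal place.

Perpendicular speed = 4.366 m/s; crossing time = 70 / 4.366 = 16.033 s.
Net downstream speed = -1.525 m/s.
Drift = -1.525 × 16.033 = -24.444 m (upstream).

-24.4 m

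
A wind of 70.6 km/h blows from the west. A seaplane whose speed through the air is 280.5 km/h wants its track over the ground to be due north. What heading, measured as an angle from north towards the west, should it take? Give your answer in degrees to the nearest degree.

The wind pushes perpendicular to the desired track; the heading must have a component into the wind equal to 70.6 km/h: 280.5 sin θ = 70.6.
sin θ = 0.2517, so θ = 14.578°.

15°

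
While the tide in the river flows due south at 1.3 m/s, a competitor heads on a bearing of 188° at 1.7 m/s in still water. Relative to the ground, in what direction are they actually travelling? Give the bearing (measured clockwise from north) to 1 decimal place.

Taking east as x and north as y: velocity relative to the water = (-0.237, -1.683) m/s; the water relative to ground = (0.000, -1.300) m/s.
Velocity relative to ground = (-0.237, -1.683) + (0.000, -1.300) = (-0.237, -2.983) m/s.
Bearing = atan2(-0.24, -2.98) = 184.53° clockwise from north.

184.5°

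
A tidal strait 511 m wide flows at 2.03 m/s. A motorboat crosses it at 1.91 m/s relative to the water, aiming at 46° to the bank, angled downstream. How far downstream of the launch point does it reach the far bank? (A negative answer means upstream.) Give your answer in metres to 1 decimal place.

Perpendicular speed = 1.374 m/s; crossing time = 511 / 1.374 = 371.923 s.
Net downstream speed = 3.357 m/s.
Drift = 3.357 × 371.923 = 1248.471 m (downstream).

1248.5 m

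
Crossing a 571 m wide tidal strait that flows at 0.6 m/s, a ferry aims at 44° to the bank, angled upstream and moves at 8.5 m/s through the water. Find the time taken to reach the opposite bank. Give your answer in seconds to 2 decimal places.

The component of the ferry's velocity perpendicular to the bank is 8.5 × sin 44° = 5.905 m/s.
The flow acts along the bank and has no component across it.
Time = 571 / 5.905 = 96.704 s.

96.70 s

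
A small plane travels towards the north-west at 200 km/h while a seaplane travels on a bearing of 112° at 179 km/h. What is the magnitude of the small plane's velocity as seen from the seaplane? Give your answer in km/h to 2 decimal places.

Taking east as x and north as y: small plane velocity = (-141.421, 141.421) km/h; seaplane velocity = (165.966, -67.055) km/h.
Velocity of small plane relative to seaplane = (-141.421, 141.421) − (165.966, -67.055) = (-307.387, 208.476) km/h.
Magnitude = |(-307.387, 208.476)| = 371.415 km/h.

371.42 km/h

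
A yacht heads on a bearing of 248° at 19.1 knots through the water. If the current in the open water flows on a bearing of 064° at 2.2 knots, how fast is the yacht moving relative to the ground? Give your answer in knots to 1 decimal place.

Taking east as x and north as y: velocity relative to the water = (-17.709, -7.155) knots; the water relative to ground = (1.977, 0.964) knots.
Velocity relative to ground = (-17.709, -7.155) + (1.977, 0.964) = (-15.732, -6.191) knots.
Speed = |(-15.732, -6.191)| = 16.906 knots.

16.9 knots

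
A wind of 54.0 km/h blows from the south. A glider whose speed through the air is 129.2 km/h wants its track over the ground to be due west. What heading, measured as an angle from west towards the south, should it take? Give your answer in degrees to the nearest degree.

25°

The wind pushes perpendicular to the desired track; the heading must have a component into the wind equal to 54.0 km/h: 129.2 sin θ = 54.0.
sin θ = 0.4180, so θ = 24.706°.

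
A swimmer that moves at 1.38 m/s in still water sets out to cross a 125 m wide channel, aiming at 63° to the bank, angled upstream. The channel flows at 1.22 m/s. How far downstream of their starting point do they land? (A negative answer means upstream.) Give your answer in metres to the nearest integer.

60 m

Perpendicular speed = 1.230 m/s; crossing time = 125 / 1.230 = 101.660 s.
Net downstream speed = 0.593 m/s.
Drift = 0.593 × 101.660 = 60.335 m (downstream).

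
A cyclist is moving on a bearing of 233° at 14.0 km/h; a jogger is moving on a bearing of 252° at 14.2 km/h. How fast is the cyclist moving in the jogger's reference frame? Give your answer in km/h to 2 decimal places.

4.66 km/h

Taking east as x and north as y: cyclist velocity = (-11.181, -8.425) km/h; jogger velocity = (-13.505, -4.388) km/h.
Velocity of cyclist relative to jogger = (-11.181, -8.425) − (-13.505, -4.388) = (2.324, -4.037) km/h.
Magnitude = |(2.324, -4.037)| = 4.659 km/h.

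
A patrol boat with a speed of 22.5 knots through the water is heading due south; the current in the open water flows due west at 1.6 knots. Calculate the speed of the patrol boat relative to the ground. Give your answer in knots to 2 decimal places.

Taking east as x and north as y: velocity relative to the water = (0.000, -22.500) knots; the water relative to ground = (-1.600, 0.000) knots.
Velocity relative to ground = (0.000, -22.500) + (-1.600, 0.000) = (-1.600, -22.500) knots.
Speed = |(-1.600, -22.500)| = 22.557 knots.

22.56 knots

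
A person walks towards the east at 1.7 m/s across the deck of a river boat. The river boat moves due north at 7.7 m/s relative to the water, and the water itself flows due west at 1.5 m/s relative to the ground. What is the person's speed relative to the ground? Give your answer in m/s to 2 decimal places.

7.70 m/s

In east/north components (m/s): person relative to river boat = (1.700, 0.000); river boat relative to water = (0.000, 7.700); water relative to ground = (-1.500, 0.000).
Sum = (0.200, 7.700) m/s.
Speed = |(0.200, 7.700)| = 7.703 m/s.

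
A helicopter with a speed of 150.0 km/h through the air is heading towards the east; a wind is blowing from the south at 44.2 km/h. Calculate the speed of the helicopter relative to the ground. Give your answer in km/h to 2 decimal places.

Taking east as x and north as y: velocity relative to the air = (150.000, 0.000) km/h; the air relative to ground = (0.000, 44.200) km/h.
Velocity relative to ground = (150.000, 0.000) + (0.000, 44.200) = (150.000, 44.200) km/h.
Speed = |(150.000, 44.200)| = 156.377 km/h.

156.38 km/h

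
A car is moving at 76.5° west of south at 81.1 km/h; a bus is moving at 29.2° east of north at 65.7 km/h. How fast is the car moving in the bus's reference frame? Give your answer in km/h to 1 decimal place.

Taking east as x and north as y: car velocity = (-78.859, -18.932) km/h; bus velocity = (32.052, 57.351) km/h.
Velocity of car relative to bus = (-78.859, -18.932) − (32.052, 57.351) = (-110.912, -76.283) km/h.
Magnitude = |(-110.912, -76.283)| = 134.613 km/h.

134.6 km/h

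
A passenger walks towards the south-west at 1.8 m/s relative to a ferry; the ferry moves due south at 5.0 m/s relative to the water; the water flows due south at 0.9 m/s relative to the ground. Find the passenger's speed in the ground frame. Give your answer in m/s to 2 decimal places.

In east/north components (m/s): passenger relative to ferry = (-1.273, -1.273); ferry relative to water = (0.000, -5.000); water relative to ground = (0.000, -0.900).
Sum = (-1.273, -7.173) m/s.
Speed = |(-1.273, -7.173)| = 7.285 m/s.

7.28 m/s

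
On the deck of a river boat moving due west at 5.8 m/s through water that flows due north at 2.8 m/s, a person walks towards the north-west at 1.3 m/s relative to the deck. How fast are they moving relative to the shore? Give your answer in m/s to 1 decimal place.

7.7 m/s

In east/north components (m/s): person relative to river boat = (-0.919, 0.919); river boat relative to water = (-5.800, 0.000); water relative to ground = (0.000, 2.800).
Sum = (-6.719, 3.719) m/s.
Speed = |(-6.719, 3.719)| = 7.680 m/s.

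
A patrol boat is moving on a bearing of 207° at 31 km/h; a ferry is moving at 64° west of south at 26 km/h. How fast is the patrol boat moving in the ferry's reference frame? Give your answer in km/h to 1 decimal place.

18.7 km/h

Taking east as x and north as y: patrol boat velocity = (-14.074, -27.621) km/h; ferry velocity = (-23.369, -11.398) km/h.
Velocity of patrol boat relative to ferry = (-14.074, -27.621) − (-23.369, -11.398) = (9.295, -16.224) km/h.
Magnitude = |(9.295, -16.224)| = 18.698 km/h.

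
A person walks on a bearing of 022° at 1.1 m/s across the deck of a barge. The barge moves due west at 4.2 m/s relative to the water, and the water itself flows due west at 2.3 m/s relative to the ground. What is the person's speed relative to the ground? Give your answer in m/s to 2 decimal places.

6.17 m/s

In east/north components (m/s): person relative to barge = (0.412, 1.020); barge relative to water = (-4.200, 0.000); water relative to ground = (-2.300, 0.000).
Sum = (-6.088, 1.020) m/s.
Speed = |(-6.088, 1.020)| = 6.173 m/s.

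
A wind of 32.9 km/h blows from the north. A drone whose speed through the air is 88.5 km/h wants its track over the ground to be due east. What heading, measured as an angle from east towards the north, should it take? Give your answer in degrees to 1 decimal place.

21.8°

The wind pushes perpendicular to the desired track; the heading must have a component into the wind equal to 32.9 km/h: 88.5 sin θ = 32.9.
sin θ = 0.3718, so θ = 21.824°.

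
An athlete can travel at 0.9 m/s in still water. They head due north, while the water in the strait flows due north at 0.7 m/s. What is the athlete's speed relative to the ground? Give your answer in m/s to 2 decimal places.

1.60 m/s

Taking east as x and north as y: velocity relative to the water = (0.000, 0.900) m/s; the water relative to ground = (0.000, 0.700) m/s.
Velocity relative to ground = (0.000, 0.900) + (0.000, 0.700) = (0.000, 1.600) m/s.
Speed = |(0.000, 1.600)| = 1.600 m/s.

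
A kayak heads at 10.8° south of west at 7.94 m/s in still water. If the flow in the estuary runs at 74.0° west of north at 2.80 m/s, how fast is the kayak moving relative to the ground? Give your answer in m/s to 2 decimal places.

10.52 m/s

Taking east as x and north as y: velocity relative to the water = (-7.799, -1.488) m/s; the water relative to ground = (-2.692, 0.772) m/s.
Velocity relative to ground = (-7.799, -1.488) + (-2.692, 0.772) = (-10.491, -0.716) m/s.
Speed = |(-10.491, -0.716)| = 10.515 m/s.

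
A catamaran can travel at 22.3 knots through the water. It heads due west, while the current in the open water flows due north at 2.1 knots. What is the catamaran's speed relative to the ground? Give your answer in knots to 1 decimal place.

22.4 knots

Taking east as x and north as y: velocity relative to the water = (-22.300, 0.000) knots; the water relative to ground = (0.000, 2.100) knots.
Velocity relative to ground = (-22.300, 0.000) + (0.000, 2.100) = (-22.300, 2.100) knots.
Speed = |(-22.300, 2.100)| = 22.399 knots.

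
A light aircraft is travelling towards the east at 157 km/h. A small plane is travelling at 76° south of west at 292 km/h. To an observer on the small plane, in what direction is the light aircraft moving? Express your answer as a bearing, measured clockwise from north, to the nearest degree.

039°

Taking east as x and north as y: light aircraft velocity = (157.000, 0.000) km/h; small plane velocity = (-70.641, -283.326) km/h.
Velocity of light aircraft relative to small plane = (157.000, 0.000) − (-70.641, -283.326) = (227.641, 283.326) km/h.
Bearing = atan2(227.64, 283.33) = 38.78° clockwise from north.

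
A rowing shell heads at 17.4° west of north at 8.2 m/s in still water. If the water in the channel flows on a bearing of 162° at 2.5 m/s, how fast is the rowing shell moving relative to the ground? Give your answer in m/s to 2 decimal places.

Taking east as x and north as y: velocity relative to the water = (-2.452, 7.825) m/s; the water relative to ground = (0.773, -2.378) m/s.
Velocity relative to ground = (-2.452, 7.825) + (0.773, -2.378) = (-1.680, 5.447) m/s.
Speed = |(-1.680, 5.447)| = 5.700 m/s.

5.70 m/s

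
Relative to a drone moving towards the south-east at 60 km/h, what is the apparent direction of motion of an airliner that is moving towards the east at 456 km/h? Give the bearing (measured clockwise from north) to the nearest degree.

084°

Taking east as x and north as y: airliner velocity = (456.000, 0.000) km/h; drone velocity = (42.426, -42.426) km/h.
Velocity of airliner relative to drone = (456.000, 0.000) − (42.426, -42.426) = (413.574, 42.426) km/h.
Bearing = atan2(413.57, 42.43) = 84.14° clockwise from north.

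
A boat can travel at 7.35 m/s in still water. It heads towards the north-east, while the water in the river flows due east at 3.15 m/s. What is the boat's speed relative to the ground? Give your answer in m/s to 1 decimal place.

Taking east as x and north as y: velocity relative to the water = (5.197, 5.197) m/s; the water relative to ground = (3.150, 0.000) m/s.
Velocity relative to ground = (5.197, 5.197) + (3.150, 0.000) = (8.347, 5.197) m/s.
Speed = |(8.347, 5.197)| = 9.833 m/s.

9.8 m/s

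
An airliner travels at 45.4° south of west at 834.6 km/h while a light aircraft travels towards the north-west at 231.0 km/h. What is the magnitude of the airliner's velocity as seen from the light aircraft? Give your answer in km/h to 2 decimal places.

Taking east as x and north as y: airliner velocity = (-586.017, -594.257) km/h; light aircraft velocity = (-163.342, 163.342) km/h.
Velocity of airliner relative to light aircraft = (-586.017, -594.257) − (-163.342, 163.342) = (-422.675, -757.599) km/h.
Magnitude = |(-422.675, -757.599)| = 867.531 km/h.

867.53 km/h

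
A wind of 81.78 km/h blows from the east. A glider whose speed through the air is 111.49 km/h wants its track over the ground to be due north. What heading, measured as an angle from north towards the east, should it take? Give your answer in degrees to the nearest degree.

47°

The wind pushes perpendicular to the desired track; the heading must have a component into the wind equal to 81.78 km/h: 111.49 sin θ = 81.78.
sin θ = 0.7335, so θ = 47.182°.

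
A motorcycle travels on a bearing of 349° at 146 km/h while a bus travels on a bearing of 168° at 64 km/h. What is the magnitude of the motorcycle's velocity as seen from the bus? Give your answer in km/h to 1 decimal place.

Taking east as x and north as y: motorcycle velocity = (-27.858, 143.318) km/h; bus velocity = (13.306, -62.601) km/h.
Velocity of motorcycle relative to bus = (-27.858, 143.318) − (13.306, -62.601) = (-41.164, 205.919) km/h.
Magnitude = |(-41.164, 205.919)| = 209.993 km/h.

210.0 km/h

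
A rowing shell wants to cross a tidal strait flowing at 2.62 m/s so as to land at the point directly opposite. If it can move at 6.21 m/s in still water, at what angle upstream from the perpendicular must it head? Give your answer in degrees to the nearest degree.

To cancel the current, the upstream component of the rowing shell's velocity must equal the flow: 6.21 sin θ = 2.62.
sin θ = 2.62 / 6.21 = 0.4219.
θ = arcsin(0.4219) = 24.955°.

25°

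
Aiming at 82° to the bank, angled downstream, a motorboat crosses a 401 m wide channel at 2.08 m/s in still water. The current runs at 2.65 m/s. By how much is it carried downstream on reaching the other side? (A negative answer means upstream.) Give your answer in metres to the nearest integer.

Perpendicular speed = 2.060 m/s; crossing time = 401 / 2.060 = 194.683 s.
Net downstream speed = 2.939 m/s.
Drift = 2.939 × 194.683 = 572.267 m (downstream).

572 m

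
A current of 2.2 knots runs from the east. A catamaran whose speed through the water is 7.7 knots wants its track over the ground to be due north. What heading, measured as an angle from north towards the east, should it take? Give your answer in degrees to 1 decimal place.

The current pushes perpendicular to the desired track; the heading must have a component into the current equal to 2.2 knots: 7.7 sin θ = 2.2.
sin θ = 0.2857, so θ = 16.602°.

16.6°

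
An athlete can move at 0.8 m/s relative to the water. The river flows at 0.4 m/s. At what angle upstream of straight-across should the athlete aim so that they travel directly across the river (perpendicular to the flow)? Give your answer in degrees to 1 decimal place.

30.0°

To cancel the current, the upstream component of the athlete's velocity must equal the flow: 0.8 sin θ = 0.4.
sin θ = 0.4 / 0.8 = 0.5000.
θ = arcsin(0.5000) = 30.000°.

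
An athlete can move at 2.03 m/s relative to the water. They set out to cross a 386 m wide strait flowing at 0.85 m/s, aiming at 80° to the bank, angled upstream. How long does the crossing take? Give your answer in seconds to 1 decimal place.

The component of the athlete's velocity perpendicular to the bank is 2.03 × sin 80° = 1.999 m/s.
The current is parallel to the bank, so it does not affect the crossing time.
Time = 386 / 1.999 = 193.081 s.

193.1 s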